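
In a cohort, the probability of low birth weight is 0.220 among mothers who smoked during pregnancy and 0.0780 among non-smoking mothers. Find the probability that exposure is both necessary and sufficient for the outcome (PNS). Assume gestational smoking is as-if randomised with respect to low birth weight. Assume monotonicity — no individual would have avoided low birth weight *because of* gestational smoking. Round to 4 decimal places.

PNS ≈ 0.1420

Let p₁ = 0.22, p₀ = 0.078.
Under exogeneity and monotonicity, PNS = p₁ − p₀.
PNS = 0.22 − 0.078 = 0.142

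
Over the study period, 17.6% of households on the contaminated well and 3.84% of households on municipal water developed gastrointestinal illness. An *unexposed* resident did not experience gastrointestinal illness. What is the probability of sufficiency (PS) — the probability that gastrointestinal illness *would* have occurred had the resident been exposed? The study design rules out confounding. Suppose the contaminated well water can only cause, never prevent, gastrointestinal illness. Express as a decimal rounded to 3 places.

PS ≈ 0.143

p₁ = 0.176, p₀ = 0.0384.
Under exogeneity and monotonicity, PS = (p₁ − p₀) / (1 − p₀).
PS = (0.176 − 0.0384) / (1 − 0.0384) = 0.1376 / 0.9616 ≈ 0.1431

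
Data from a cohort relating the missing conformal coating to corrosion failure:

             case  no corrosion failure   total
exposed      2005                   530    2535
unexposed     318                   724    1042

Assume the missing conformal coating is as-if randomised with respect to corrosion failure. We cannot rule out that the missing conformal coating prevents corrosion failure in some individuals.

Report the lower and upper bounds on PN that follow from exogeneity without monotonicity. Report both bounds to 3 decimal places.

0.614 ≤ PN ≤ 0.878

p₁ = P(outcome | exposed) = 2005/2535 = 0.79093
p₀ = P(outcome | unexposed) = 318/1042 = 0.30518
Under exogeneity alone the bounds on PN are max{0,(p₁−p₀)/p₁} ≤ PN ≤ min{1,(1−p₀)/p₁}.
  lower = (p₁ − p₀)/p₁ = 0.48574 / 0.79093 ≈ 0.6141
  upper = min{1, (1 − p₀)/p₁} = 0.69482 / 0.79093 ≈ 0.8785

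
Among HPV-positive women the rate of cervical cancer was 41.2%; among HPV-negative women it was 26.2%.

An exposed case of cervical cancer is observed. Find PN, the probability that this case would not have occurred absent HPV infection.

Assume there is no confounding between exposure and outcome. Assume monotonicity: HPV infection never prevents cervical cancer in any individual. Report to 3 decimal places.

PN ≈ 0.364

p₁ = 0.412, p₀ = 0.262.
Under exogeneity and monotonicity, PN = (p₁ − p₀) / p₁.
PN = (0.412 − 0.262) / 0.412 = 0.15 / 0.412 ≈ 0.3641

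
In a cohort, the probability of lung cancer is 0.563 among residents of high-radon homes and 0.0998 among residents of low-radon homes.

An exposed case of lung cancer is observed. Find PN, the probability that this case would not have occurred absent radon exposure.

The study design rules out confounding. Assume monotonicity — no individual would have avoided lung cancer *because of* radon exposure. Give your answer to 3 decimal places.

PN ≈ 0.823

Let p₁ = 0.563, p₀ = 0.0998.
Under exogeneity and monotonicity, PN = (p₁ − p₀) / p₁.
PN = (0.563 − 0.0998) / 0.563 = 0.4632 / 0.563 ≈ 0.8227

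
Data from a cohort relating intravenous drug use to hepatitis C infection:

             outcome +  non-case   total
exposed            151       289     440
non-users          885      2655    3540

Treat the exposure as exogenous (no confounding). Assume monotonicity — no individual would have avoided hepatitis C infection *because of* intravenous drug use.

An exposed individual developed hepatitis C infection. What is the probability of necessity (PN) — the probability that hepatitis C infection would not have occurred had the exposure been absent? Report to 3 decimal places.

PN ≈ 0.272

p₁ = P(outcome | exposed) = 151/440 = 0.34318
p₀ = P(outcome | unexposed) = 885/3540 = 0.25
Under exogeneity and monotonicity, PN = (p₁ − p₀)/p₁.
PN = (0.34318 − 0.25) / 0.34318 ≈ 0.2715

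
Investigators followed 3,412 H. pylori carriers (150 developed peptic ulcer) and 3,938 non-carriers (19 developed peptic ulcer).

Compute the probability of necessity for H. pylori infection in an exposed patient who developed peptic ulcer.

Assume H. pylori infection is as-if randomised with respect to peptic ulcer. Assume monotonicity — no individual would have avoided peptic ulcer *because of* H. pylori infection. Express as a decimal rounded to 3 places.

p₁ = P(outcome | exposed) = 150/3412 = 0.043962
p₀ = P(outcome | unexposed) = 19/3938 = 0.0048248
Under exogeneity and monotonicity, PN = (p₁ − p₀) / p₁.
PN = (0.043962 − 0.0048248) / 0.043962 = 0.039138 / 0.043962 ≈ 0.8903

PN ≈ 0.890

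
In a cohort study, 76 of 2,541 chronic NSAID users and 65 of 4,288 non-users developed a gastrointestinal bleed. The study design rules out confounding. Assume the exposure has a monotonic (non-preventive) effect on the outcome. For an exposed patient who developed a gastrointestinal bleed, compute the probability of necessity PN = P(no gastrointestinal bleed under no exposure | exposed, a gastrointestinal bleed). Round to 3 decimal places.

PN ≈ 0.493

p₁ = P(outcome | exposed) = 76/2541 = 0.029909
p₀ = P(outcome | unexposed) = 65/4288 = 0.015159
Under exogeneity and monotonicity, PN = (p₁ − p₀) / p₁.
PN = (0.029909 − 0.015159) / 0.029909 = 0.014751 / 0.029909 ≈ 0.4932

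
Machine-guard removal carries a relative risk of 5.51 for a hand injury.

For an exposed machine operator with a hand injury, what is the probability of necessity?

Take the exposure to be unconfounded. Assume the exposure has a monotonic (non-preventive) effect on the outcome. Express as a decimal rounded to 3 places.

Under exogeneity and monotonicity, PN = (RR − 1) / RR = 1 − 1/RR.
PN = (5.51 − 1) / 5.51 = 4.51 / 5.51 ≈ 0.8185

PN ≈ 0.819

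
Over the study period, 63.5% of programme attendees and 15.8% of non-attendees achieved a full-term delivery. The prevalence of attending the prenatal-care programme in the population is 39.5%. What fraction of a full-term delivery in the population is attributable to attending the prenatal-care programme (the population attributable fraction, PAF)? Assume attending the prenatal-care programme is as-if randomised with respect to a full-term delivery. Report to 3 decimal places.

PAF ≈ 0.544

p₁ = 0.635, p₀ = 0.158.
Overall risk P(Y=1) = π·p₁ + (1−π)·p₀ = 0.395×0.635 + 0.605×0.158 = 0.34642.
Under exogeneity, PAF = [P(Y=1) − p₀] / P(Y=1).
PAF = (0.34642 − 0.158) / 0.34642 ≈ 0.5439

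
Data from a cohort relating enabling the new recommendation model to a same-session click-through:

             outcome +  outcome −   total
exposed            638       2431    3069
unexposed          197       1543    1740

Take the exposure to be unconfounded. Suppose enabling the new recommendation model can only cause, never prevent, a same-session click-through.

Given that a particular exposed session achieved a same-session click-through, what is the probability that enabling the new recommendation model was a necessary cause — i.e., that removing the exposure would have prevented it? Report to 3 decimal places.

PN ≈ 0.455

p₁ = P(outcome | exposed) = 638/3069 = 0.20789
p₀ = P(outcome | unexposed) = 197/1740 = 0.11322
Under exogeneity and monotonicity, PN = (p₁ − p₀) / p₁.
PN = (0.20789 − 0.11322) / 0.20789 = 0.094667 / 0.20789 ≈ 0.4554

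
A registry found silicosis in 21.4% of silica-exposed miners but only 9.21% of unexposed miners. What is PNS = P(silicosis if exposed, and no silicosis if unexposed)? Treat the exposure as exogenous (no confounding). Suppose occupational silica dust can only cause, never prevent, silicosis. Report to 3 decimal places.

p₁ = 0.214, p₀ = 0.0921.
Under exogeneity and monotonicity, PNS = p₁ − p₀.
PNS = 0.214 − 0.0921 = 0.1219

PNS ≈ 0.122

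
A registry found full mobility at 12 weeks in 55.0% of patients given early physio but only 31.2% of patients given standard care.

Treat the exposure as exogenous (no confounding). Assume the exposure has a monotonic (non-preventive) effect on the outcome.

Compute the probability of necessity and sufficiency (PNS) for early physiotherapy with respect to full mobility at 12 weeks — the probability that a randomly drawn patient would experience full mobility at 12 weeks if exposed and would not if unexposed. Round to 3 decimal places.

p₁ = 0.55, p₀ = 0.312.
Under exogeneity and monotonicity, PNS = p₁ − p₀.
PNS = 0.55 − 0.312 = 0.238

PNS ≈ 0.238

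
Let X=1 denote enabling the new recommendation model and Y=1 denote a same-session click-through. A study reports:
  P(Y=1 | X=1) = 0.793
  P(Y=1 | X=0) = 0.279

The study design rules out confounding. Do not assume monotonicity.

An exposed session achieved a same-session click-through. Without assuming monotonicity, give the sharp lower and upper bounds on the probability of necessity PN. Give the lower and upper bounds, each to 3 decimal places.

0.648 ≤ PN ≤ 0.909

Let p₁ = 0.793, p₀ = 0.279.
Under exogeneity alone the bounds on PN are max{0,(p₁−p₀)/p₁} ≤ PN ≤ min{1,(1−p₀)/p₁}.
  lower = (p₁ − p₀)/p₁ = 0.514 / 0.793 ≈ 0.6482
  upper = min{1, (1 − p₀)/p₁} = 0.721 / 0.793 ≈ 0.9092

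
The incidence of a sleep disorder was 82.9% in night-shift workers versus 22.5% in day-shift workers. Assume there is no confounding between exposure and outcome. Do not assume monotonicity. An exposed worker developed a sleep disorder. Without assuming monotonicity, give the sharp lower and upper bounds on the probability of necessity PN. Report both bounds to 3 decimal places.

0.729 ≤ PN ≤ 0.935

p₁ = 0.829, p₀ = 0.225.
Under exogeneity alone the bounds on PN are max{0,(p₁−p₀)/p₁} ≤ PN ≤ min{1,(1−p₀)/p₁}.
  lower = (p₁ − p₀)/p₁ = 0.604 / 0.829 ≈ 0.7286
  upper = min{1, (1 − p₀)/p₁} = 0.775 / 0.829 ≈ 0.9349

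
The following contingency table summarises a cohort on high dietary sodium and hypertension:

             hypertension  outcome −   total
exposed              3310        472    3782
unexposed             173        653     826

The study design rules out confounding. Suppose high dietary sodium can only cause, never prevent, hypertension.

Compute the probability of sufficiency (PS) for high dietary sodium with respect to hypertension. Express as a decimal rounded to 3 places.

PS ≈ 0.842

p₁ = P(outcome | exposed) = 3310/3782 = 0.8752
p₀ = P(outcome | unexposed) = 173/826 = 0.20944
Under exogeneity and monotonicity, PS = (p₁ − p₀) / (1 − p₀).
PS = (0.8752 − 0.20944) / (1 − 0.20944) = 0.66576 / 0.79056 ≈ 0.8421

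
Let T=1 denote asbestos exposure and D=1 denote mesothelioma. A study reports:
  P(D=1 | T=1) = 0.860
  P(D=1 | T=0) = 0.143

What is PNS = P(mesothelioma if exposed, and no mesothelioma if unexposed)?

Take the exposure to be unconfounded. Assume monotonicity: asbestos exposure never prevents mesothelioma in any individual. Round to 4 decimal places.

PNS ≈ 0.7170

Let p₁ = 0.86, p₀ = 0.143.
Under exogeneity and monotonicity, PNS = p₁ − p₀.
PNS = 0.86 − 0.143 = 0.717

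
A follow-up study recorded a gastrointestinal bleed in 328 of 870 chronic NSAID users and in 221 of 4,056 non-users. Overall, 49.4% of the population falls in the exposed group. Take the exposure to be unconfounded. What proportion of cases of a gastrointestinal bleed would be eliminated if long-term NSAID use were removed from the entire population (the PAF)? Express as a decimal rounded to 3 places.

PAF ≈ 0.745

p₁ = P(outcome | exposed) = 328/870 = 0.37701
p₀ = P(outcome | unexposed) = 221/4056 = 0.054487
Overall risk P(Y=1) = π·p₁ + (1−π)·p₀ = 0.494×0.37701 + 0.506×0.054487 = 0.21381.
Under exogeneity, PAF = [P(Y=1) − p₀] / P(Y=1).
PAF = (0.21381 − 0.054487) / 0.21381 ≈ 0.7452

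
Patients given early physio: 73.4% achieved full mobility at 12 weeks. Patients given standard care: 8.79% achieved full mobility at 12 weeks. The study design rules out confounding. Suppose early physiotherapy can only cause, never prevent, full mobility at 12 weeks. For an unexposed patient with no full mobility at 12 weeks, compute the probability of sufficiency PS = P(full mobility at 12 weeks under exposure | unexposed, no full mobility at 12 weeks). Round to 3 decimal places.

PS ≈ 0.708

p₁ = 0.734, p₀ = 0.0879.
Under exogeneity and monotonicity, PS = (p₁ − p₀) / (1 − p₀).
PS = (0.734 − 0.0879) / (1 − 0.0879) = 0.6461 / 0.9121 ≈ 0.7084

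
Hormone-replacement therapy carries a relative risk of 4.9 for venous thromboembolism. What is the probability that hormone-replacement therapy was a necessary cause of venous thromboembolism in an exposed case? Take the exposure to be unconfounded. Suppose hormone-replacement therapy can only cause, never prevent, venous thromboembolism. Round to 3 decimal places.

PN ≈ 0.796

Under exogeneity and monotonicity, PN = (RR − 1) / RR = 1 − 1/RR.
PN = (4.9 − 1) / 4.9 = 3.9 / 4.9 ≈ 0.7959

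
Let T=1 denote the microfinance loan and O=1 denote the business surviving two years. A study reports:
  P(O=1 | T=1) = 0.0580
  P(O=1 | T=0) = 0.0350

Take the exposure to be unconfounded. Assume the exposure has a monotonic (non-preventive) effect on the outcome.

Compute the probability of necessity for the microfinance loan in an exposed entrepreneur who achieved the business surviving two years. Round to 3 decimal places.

PN ≈ 0.397

Let p₁ = 0.058, p₀ = 0.035.
Under exogeneity and monotonicity, PN = (p₁ − p₀) / p₁.
PN = (0.058 − 0.035) / 0.058 = 0.023 / 0.058 ≈ 0.3966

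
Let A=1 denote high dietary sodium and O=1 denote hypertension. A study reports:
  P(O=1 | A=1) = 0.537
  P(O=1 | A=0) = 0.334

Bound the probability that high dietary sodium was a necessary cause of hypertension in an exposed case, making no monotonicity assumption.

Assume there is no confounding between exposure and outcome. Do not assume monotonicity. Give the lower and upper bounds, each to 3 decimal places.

Let p₁ = 0.537, p₀ = 0.334.
Under exogeneity alone the bounds on PN are max{0,(p₁−p₀)/p₁} ≤ PN ≤ min{1,(1−p₀)/p₁}.
  lower = (p₁ − p₀)/p₁ = 0.203 / 0.537 ≈ 0.3780
  upper = min{1, (1 − p₀)/p₁} = 0.666 / 0.537 ≈ 1.2402 → capped at 1

0.378 ≤ PN ≤ 1.000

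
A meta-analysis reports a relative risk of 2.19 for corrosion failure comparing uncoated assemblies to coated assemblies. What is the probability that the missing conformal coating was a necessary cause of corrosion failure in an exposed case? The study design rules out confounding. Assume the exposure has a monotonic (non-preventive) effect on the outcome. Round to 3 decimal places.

Under exogeneity and monotonicity, PN = (RR − 1) / RR = 1 − 1/RR.
PN = (2.19 − 1) / 2.19 = 1.19 / 2.19 ≈ 0.5434

PN ≈ 0.543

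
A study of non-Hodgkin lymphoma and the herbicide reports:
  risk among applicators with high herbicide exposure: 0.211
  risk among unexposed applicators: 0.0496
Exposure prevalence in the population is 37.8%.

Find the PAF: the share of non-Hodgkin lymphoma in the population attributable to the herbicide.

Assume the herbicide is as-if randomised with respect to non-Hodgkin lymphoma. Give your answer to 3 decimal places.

PAF ≈ 0.552

Let p₁ = 0.211, p₀ = 0.0496.
Overall risk P(Y=1) = π·p₁ + (1−π)·p₀ = 0.378×0.211 + 0.622×0.0496 = 0.11061.
Under exogeneity, PAF = [P(Y=1) − p₀] / P(Y=1).
PAF = (0.11061 − 0.0496) / 0.11061 ≈ 0.5516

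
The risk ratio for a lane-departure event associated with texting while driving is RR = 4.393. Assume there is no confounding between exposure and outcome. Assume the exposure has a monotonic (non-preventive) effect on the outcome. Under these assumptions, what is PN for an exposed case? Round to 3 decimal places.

Under exogeneity and monotonicity, PN = (RR − 1) / RR = 1 − 1/RR.
PN = (4.393 − 1) / 4.393 = 3.393 / 4.393 ≈ 0.7724

PN ≈ 0.772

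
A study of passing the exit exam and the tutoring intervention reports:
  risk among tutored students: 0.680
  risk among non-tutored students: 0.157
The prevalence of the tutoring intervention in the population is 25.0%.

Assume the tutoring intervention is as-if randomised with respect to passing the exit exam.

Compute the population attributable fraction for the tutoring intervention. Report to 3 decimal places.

Let p₁ = 0.68, p₀ = 0.157.
Overall risk P(Y=1) = π·p₁ + (1−π)·p₀ = 0.25×0.68 + 0.75×0.157 = 0.28775.
Under exogeneity, PAF = [P(Y=1) − p₀] / P(Y=1).
PAF = (0.28775 − 0.157) / 0.28775 ≈ 0.4544

PAF ≈ 0.454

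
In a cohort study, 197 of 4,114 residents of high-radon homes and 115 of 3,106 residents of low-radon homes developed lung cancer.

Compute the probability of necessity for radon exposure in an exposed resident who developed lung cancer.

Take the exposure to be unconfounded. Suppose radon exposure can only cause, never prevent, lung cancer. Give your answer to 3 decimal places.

PN ≈ 0.227

p₁ = P(outcome | exposed) = 197/4114 = 0.047885
p₀ = P(outcome | unexposed) = 115/3106 = 0.037025
Under exogeneity and monotonicity, PN = (p₁ − p₀) / p₁.
PN = (0.047885 − 0.037025) / 0.047885 = 0.01086 / 0.047885 ≈ 0.2268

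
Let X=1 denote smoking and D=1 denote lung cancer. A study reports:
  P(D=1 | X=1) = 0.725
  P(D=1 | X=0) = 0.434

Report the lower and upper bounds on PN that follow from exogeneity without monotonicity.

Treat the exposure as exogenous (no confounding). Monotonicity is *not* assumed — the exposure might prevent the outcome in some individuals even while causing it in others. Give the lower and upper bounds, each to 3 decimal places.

Let p₁ = 0.725, p₀ = 0.434.
Under exogeneity alone the bounds on PN are max{0,(p₁−p₀)/p₁} ≤ PN ≤ min{1,(1−p₀)/p₁}.
  lower = (p₁ − p₀)/p₁ = 0.291 / 0.725 ≈ 0.4014
  upper = min{1, (1 − p₀)/p₁} = 0.566 / 0.725 ≈ 0.7807

0.401 ≤ PN ≤ 0.781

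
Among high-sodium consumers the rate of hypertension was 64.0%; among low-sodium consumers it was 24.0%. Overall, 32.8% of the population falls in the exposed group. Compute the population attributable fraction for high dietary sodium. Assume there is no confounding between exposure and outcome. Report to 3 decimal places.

PAF ≈ 0.353

p₁ = 0.64, p₀ = 0.24.
Overall risk P(Y=1) = π·p₁ + (1−π)·p₀ = 0.328×0.64 + 0.672×0.24 = 0.3712.
Under exogeneity, PAF = [P(Y=1) − p₀] / P(Y=1).
PAF = (0.3712 − 0.24) / 0.3712 ≈ 0.3534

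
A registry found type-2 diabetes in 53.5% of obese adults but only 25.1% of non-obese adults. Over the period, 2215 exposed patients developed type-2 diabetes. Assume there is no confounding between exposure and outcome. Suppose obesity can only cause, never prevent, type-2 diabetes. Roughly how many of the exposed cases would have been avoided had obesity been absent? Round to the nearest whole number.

about 1176 cases

p₁ = 0.535, p₀ = 0.251.
PN = (p₁ − p₀)/p₁ = (0.535 − 0.251) / 0.535 ≈ 0.53084.
Attributable cases ≈ PN × (exposed cases) = 0.53084 × 2215 ≈ 1175.81.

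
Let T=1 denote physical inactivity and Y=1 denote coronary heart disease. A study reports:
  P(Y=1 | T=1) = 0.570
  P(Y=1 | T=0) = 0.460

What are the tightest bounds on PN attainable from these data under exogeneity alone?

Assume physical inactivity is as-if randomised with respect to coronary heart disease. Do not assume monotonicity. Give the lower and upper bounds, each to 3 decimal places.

Let p₁ = 0.57, p₀ = 0.46.
Under exogeneity alone the bounds on PN are max{0,(p₁−p₀)/p₁} ≤ PN ≤ min{1,(1−p₀)/p₁}.
  lower = (p₁ − p₀)/p₁ = 0.11 / 0.57 ≈ 0.1930
  upper = min{1, (1 − p₀)/p₁} = 0.54 / 0.57 ≈ 0.9474

0.193 ≤ PN ≤ 0.947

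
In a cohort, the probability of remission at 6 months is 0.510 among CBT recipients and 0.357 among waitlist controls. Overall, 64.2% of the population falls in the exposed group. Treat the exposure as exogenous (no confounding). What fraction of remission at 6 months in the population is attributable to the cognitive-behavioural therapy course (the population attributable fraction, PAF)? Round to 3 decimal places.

PAF ≈ 0.216

Let p₁ = 0.51, p₀ = 0.357.
Overall risk P(Y=1) = π·p₁ + (1−π)·p₀ = 0.642×0.51 + 0.358×0.357 = 0.45523.
Under exogeneity, PAF = [P(Y=1) − p₀] / P(Y=1).
PAF = (0.45523 − 0.357) / 0.45523 ≈ 0.2158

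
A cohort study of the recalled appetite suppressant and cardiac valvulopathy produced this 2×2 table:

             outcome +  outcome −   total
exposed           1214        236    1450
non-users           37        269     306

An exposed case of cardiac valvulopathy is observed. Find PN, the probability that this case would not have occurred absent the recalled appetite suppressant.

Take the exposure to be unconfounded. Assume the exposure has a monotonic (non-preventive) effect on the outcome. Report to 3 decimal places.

p₁ = P(outcome | exposed) = 1214/1450 = 0.83724
p₀ = P(outcome | unexposed) = 37/306 = 0.12092
Under exogeneity and monotonicity, PN = (p₁ − p₀)/p₁.
PN = (0.83724 − 0.12092) / 0.83724 ≈ 0.8556

PN ≈ 0.856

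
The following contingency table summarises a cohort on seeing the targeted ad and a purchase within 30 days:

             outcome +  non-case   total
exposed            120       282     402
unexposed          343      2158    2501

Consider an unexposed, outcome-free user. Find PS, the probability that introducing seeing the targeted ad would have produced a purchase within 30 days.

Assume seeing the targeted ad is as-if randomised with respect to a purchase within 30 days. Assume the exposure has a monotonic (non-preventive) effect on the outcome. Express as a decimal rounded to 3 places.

p₁ = P(outcome | exposed) = 120/402 = 0.29851
p₀ = P(outcome | unexposed) = 343/2501 = 0.13715
Under exogeneity and monotonicity, PS = (p₁ − p₀)/(1 − p₀).
PS = (0.29851 − 0.13715) / 0.86285 ≈ 0.1870

PS ≈ 0.187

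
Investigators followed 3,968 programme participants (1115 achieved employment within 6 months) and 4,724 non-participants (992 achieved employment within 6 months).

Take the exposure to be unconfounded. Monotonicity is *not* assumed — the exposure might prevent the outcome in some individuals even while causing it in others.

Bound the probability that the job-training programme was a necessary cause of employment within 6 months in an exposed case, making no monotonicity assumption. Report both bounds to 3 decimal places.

p₁ = P(outcome | exposed) = 1115/3968 = 0.281
p₀ = P(outcome | unexposed) = 992/4724 = 0.20999
Under exogeneity alone the bounds on PN are max{0,(p₁−p₀)/p₁} ≤ PN ≤ min{1,(1−p₀)/p₁}.
  lower = (p₁ − p₀)/p₁ = 0.071006 / 0.281 ≈ 0.2527
  upper = min{1, (1 − p₀)/p₁} = 0.79001 / 0.281 ≈ 2.8114 → capped at 1

0.253 ≤ PN ≤ 1.000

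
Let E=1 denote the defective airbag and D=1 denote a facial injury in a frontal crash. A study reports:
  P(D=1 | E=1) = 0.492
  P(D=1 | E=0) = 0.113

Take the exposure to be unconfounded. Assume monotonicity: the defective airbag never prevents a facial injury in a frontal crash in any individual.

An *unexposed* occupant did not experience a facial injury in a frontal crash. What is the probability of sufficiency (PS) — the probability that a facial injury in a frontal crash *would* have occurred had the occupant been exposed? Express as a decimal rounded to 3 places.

PS ≈ 0.427

Let p₁ = 0.492, p₀ = 0.113.
Under exogeneity and monotonicity, PS = (p₁ − p₀) / (1 − p₀).
PS = (0.492 − 0.113) / (1 − 0.113) = 0.379 / 0.887 ≈ 0.4273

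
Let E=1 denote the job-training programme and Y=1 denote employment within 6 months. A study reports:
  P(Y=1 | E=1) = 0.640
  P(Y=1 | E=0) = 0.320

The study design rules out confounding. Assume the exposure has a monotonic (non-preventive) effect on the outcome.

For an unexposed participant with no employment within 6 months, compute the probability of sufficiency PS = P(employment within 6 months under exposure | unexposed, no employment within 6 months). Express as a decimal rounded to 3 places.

Let p₁ = 0.64, p₀ = 0.32.
Under exogeneity and monotonicity, PS = (p₁ − p₀) / (1 − p₀).
PS = (0.64 − 0.32) / (1 − 0.32) = 0.32 / 0.68 ≈ 0.4706

PS ≈ 0.471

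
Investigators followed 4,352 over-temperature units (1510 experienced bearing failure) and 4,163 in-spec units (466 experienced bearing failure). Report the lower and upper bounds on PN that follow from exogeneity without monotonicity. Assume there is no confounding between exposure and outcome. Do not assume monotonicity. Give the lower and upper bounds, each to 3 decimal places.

p₁ = P(outcome | exposed) = 1510/4352 = 0.34697
p₀ = P(outcome | unexposed) = 466/4163 = 0.11194
Under exogeneity alone the bounds on PN are max{0,(p₁−p₀)/p₁} ≤ PN ≤ min{1,(1−p₀)/p₁}.
  lower = (p₁ − p₀)/p₁ = 0.23503 / 0.34697 ≈ 0.6774
  upper = min{1, (1 − p₀)/p₁} = 0.88806 / 0.34697 ≈ 2.5595 → capped at 1

0.677 ≤ PN ≤ 1.000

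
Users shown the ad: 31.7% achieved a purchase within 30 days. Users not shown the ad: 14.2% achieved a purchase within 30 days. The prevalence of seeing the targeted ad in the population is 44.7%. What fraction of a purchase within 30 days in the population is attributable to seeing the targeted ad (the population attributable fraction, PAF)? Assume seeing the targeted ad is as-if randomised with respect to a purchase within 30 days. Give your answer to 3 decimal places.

p₁ = 0.317, p₀ = 0.142.
Overall risk P(Y=1) = π·p₁ + (1−π)·p₀ = 0.447×0.317 + 0.553×0.142 = 0.22022.
Under exogeneity, PAF = [P(Y=1) − p₀] / P(Y=1).
PAF = (0.22022 − 0.142) / 0.22022 ≈ 0.3552

PAF ≈ 0.355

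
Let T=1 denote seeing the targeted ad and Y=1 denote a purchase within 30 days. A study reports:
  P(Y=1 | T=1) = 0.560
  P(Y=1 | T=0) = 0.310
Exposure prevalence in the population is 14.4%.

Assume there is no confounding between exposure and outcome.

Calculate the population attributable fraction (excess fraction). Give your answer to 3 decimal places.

PAF ≈ 0.104

Let p₁ = 0.56, p₀ = 0.31.
Overall risk P(Y=1) = π·p₁ + (1−π)·p₀ = 0.144×0.56 + 0.856×0.31 = 0.346.
Under exogeneity, PAF = [P(Y=1) − p₀] / P(Y=1).
PAF = (0.346 − 0.31) / 0.346 ≈ 0.1040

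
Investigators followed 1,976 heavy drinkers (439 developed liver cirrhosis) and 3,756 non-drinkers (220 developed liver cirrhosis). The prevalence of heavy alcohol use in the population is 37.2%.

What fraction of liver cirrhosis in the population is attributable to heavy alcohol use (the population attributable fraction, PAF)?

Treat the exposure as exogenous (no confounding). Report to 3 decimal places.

p₁ = P(outcome | exposed) = 439/1976 = 0.22217
p₀ = P(outcome | unexposed) = 220/3756 = 0.058573
Overall risk P(Y=1) = π·p₁ + (1−π)·p₀ = 0.372×0.22217 + 0.628×0.058573 = 0.11943.
Under exogeneity, PAF = [P(Y=1) − p₀] / P(Y=1).
PAF = (0.11943 − 0.058573) / 0.11943 ≈ 0.5096

PAF ≈ 0.510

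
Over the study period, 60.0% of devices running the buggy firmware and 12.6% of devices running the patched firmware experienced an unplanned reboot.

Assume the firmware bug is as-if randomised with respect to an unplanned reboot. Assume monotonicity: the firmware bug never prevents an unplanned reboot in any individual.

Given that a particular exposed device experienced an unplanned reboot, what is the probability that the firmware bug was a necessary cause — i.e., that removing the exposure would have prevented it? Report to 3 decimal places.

PN ≈ 0.790

p₁ = 0.6, p₀ = 0.126.
Under exogeneity and monotonicity, PN = (p₁ − p₀) / p₁.
PN = (0.6 − 0.126) / 0.6 = 0.474 / 0.6 ≈ 0.7900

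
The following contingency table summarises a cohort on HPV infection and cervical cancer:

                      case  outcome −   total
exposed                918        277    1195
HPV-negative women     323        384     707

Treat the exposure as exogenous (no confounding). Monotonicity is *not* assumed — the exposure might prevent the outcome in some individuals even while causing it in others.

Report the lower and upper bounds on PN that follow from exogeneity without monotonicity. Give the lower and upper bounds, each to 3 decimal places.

p₁ = P(outcome | exposed) = 918/1195 = 0.7682
p₀ = P(outcome | unexposed) = 323/707 = 0.45686
Under exogeneity alone the bounds on PN are max{0,(p₁−p₀)/p₁} ≤ PN ≤ min{1,(1−p₀)/p₁}.
  lower = (p₁ − p₀)/p₁ = 0.31134 / 0.7682 ≈ 0.4053
  upper = min{1, (1 − p₀)/p₁} = 0.54314 / 0.7682 ≈ 0.7070

0.405 ≤ PN ≤ 0.707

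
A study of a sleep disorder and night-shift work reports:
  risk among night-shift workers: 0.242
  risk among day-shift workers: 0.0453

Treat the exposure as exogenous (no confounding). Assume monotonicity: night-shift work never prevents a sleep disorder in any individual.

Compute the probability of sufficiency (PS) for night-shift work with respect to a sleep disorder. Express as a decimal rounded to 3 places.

Let p₁ = 0.242, p₀ = 0.0453.
Under exogeneity and monotonicity, PS = (p₁ − p₀) / (1 − p₀).
PS = (0.242 − 0.0453) / (1 − 0.0453) = 0.1967 / 0.9547 ≈ 0.2060

PS ≈ 0.206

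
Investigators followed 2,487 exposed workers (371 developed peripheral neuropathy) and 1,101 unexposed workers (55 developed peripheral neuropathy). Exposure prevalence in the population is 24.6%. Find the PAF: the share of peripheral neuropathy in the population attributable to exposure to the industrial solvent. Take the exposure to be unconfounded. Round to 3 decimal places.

PAF ≈ 0.328

p₁ = P(outcome | exposed) = 371/2487 = 0.14918
p₀ = P(outcome | unexposed) = 55/1101 = 0.049955
Overall risk P(Y=1) = π·p₁ + (1−π)·p₀ = 0.246×0.14918 + 0.754×0.049955 = 0.074363.
Under exogeneity, PAF = [P(Y=1) − p₀] / P(Y=1).
PAF = (0.074363 − 0.049955) / 0.074363 ≈ 0.3282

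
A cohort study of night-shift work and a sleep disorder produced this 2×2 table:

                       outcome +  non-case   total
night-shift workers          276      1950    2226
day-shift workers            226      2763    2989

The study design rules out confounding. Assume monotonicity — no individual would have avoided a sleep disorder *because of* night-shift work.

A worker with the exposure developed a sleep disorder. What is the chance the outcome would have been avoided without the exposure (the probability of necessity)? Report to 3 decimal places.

PN ≈ 0.390

p₁ = P(outcome | exposed) = 276/2226 = 0.12399
p₀ = P(outcome | unexposed) = 226/2989 = 0.075611
Under exogeneity and monotonicity, PN = (p₁ − p₀) / p₁.
PN = (0.12399 − 0.075611) / 0.12399 = 0.048379 / 0.12399 ≈ 0.3902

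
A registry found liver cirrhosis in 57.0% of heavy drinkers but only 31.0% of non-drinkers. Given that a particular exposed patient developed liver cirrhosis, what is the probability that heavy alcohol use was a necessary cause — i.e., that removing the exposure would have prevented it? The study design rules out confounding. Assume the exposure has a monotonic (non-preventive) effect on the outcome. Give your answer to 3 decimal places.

p₁ = 0.57, p₀ = 0.31.
Under exogeneity and monotonicity, PN = (p₁ − p₀) / p₁.
PN = (0.57 − 0.31) / 0.57 = 0.26 / 0.57 ≈ 0.4561

PN ≈ 0.456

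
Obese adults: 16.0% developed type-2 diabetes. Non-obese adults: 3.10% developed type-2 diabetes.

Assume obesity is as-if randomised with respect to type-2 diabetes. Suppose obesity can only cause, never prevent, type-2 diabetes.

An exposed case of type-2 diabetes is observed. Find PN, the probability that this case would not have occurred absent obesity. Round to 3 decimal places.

PN ≈ 0.806

p₁ = 0.16, p₀ = 0.031.
Under exogeneity and monotonicity, PN = (p₁ − p₀) / p₁.
PN = (0.16 − 0.031) / 0.16 = 0.129 / 0.16 ≈ 0.8063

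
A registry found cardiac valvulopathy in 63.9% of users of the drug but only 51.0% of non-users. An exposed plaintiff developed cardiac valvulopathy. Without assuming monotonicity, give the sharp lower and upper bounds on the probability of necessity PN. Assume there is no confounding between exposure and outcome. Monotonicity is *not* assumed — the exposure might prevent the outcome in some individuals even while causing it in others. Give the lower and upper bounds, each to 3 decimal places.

p₁ = 0.639, p₀ = 0.51.
Under exogeneity alone the bounds on PN are max{0,(p₁−p₀)/p₁} ≤ PN ≤ min{1,(1−p₀)/p₁}.
  lower = (p₁ − p₀)/p₁ = 0.129 / 0.639 ≈ 0.2019
  upper = min{1, (1 − p₀)/p₁} = 0.49 / 0.639 ≈ 0.7668

0.202 ≤ PN ≤ 0.767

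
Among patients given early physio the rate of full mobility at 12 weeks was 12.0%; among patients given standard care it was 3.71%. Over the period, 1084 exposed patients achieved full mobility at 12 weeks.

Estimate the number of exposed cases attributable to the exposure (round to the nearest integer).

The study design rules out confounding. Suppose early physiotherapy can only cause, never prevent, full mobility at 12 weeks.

about 749 cases

p₁ = 0.12, p₀ = 0.0371.
PN = (p₁ − p₀)/p₁ = (0.12 − 0.0371) / 0.12 ≈ 0.69083.
Attributable cases ≈ PN × (exposed cases) = 0.69083 × 1084 ≈ 748.86.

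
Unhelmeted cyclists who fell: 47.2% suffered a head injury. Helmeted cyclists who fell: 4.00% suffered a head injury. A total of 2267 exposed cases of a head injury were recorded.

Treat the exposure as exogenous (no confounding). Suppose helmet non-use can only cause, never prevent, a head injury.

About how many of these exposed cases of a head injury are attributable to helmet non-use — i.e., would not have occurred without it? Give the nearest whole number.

about 2075 cases

p₁ = 0.472, p₀ = 0.04.
PN = (p₁ − p₀)/p₁ = (0.472 − 0.04) / 0.472 ≈ 0.91525.
Attributable cases ≈ PN × (exposed cases) = 0.91525 × 2267 ≈ 2074.88.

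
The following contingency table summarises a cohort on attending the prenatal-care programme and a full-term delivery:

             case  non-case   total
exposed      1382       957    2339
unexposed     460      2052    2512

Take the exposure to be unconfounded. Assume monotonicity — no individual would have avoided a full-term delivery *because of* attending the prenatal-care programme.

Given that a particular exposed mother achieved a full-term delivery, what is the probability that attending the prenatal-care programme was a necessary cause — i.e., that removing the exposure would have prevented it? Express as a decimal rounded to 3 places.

PN ≈ 0.690

p₁ = P(outcome | exposed) = 1382/2339 = 0.59085
p₀ = P(outcome | unexposed) = 460/2512 = 0.18312
Under exogeneity and monotonicity, PN = (p₁ − p₀) / p₁.
PN = (0.59085 − 0.18312) / 0.59085 = 0.40773 / 0.59085 ≈ 0.6901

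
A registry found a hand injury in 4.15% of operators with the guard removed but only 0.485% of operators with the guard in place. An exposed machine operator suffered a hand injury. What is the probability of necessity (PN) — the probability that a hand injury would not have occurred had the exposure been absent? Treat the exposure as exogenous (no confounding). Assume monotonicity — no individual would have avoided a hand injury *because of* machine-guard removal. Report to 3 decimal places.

PN ≈ 0.883

p₁ = 0.0415, p₀ = 0.00485.
Under exogeneity and monotonicity, PN = (p₁ − p₀) / p₁.
PN = (0.0415 − 0.00485) / 0.0415 = 0.03665 / 0.0415 ≈ 0.8831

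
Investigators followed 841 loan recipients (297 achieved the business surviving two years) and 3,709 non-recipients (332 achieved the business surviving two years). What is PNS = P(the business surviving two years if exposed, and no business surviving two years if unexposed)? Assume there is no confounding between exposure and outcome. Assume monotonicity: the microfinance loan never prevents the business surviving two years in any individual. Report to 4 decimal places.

PNS ≈ 0.2636

p₁ = P(outcome | exposed) = 297/841 = 0.35315
p₀ = P(outcome | unexposed) = 332/3709 = 0.089512
Under exogeneity and monotonicity, PNS = p₁ − p₀.
PNS = 0.35315 − 0.089512 = 0.26364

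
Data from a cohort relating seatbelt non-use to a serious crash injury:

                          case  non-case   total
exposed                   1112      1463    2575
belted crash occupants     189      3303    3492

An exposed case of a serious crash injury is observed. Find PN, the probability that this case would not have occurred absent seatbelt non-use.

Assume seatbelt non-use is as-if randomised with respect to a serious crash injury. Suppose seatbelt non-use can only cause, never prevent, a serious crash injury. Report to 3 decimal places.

PN ≈ 0.875

p₁ = P(outcome | exposed) = 1112/2575 = 0.43184
p₀ = P(outcome | unexposed) = 189/3492 = 0.054124
Under exogeneity and monotonicity, PN = (p₁ − p₀) / p₁.
PN = (0.43184 − 0.054124) / 0.43184 = 0.37772 / 0.43184 ≈ 0.8747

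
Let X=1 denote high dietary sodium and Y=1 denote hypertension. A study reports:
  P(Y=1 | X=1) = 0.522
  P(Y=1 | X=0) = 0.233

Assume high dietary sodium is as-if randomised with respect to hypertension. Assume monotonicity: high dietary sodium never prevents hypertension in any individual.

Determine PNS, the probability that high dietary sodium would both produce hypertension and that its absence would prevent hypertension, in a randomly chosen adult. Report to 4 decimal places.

Let p₁ = 0.522, p₀ = 0.233.
Under exogeneity and monotonicity, PNS = p₁ − p₀.
PNS = 0.522 − 0.233 = 0.289

PNS ≈ 0.2890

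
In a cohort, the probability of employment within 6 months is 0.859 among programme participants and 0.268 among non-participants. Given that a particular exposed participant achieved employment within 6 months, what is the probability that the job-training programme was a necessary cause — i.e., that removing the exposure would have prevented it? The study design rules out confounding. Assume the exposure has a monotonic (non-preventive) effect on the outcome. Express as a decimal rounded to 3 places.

PN ≈ 0.688

Let p₁ = 0.859, p₀ = 0.268.
Under exogeneity and monotonicity, PN = (p₁ − p₀) / p₁.
PN = (0.859 − 0.268) / 0.859 = 0.591 / 0.859 ≈ 0.6880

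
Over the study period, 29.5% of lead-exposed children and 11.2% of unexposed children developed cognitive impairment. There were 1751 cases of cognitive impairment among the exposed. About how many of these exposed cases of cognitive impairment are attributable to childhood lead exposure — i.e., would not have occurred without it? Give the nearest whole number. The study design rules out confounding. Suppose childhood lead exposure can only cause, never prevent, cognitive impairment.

p₁ = 0.295, p₀ = 0.112.
PN = (p₁ − p₀)/p₁ = (0.295 − 0.112) / 0.295 ≈ 0.62034.
Attributable cases ≈ PN × (exposed cases) = 0.62034 × 1751 ≈ 1086.21.

about 1086 cases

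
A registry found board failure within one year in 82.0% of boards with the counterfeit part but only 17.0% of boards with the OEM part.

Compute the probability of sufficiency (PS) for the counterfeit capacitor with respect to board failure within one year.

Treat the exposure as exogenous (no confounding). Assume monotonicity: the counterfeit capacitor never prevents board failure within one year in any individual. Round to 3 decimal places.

PS ≈ 0.783

p₁ = 0.82, p₀ = 0.17.
Under exogeneity and monotonicity, PS = (p₁ − p₀) / (1 − p₀).
PS = (0.82 − 0.17) / (1 − 0.17) = 0.65 / 0.83 ≈ 0.7831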